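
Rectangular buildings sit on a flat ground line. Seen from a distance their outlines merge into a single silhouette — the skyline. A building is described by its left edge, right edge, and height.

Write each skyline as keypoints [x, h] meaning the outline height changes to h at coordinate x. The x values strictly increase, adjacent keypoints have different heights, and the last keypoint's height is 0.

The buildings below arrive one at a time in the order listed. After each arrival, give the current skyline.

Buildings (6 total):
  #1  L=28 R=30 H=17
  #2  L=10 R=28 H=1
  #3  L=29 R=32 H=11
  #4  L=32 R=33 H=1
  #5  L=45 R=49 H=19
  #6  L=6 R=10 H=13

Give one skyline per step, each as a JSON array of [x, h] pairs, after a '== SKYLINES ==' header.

== SKYLINES ==
[[28,17],[30,0]]
[[10,1],[28,17],[30,0]]
[[10,1],[28,17],[30,11],[32,0]]
[[10,1],[28,17],[30,11],[32,1],[33,0]]
[[10,1],[28,17],[30,11],[32,1],[33,0],[45,19],[49,0]]
[[6,13],[10,1],[28,17],[30,11],[32,1],[33,0],[45,19],[49,0]]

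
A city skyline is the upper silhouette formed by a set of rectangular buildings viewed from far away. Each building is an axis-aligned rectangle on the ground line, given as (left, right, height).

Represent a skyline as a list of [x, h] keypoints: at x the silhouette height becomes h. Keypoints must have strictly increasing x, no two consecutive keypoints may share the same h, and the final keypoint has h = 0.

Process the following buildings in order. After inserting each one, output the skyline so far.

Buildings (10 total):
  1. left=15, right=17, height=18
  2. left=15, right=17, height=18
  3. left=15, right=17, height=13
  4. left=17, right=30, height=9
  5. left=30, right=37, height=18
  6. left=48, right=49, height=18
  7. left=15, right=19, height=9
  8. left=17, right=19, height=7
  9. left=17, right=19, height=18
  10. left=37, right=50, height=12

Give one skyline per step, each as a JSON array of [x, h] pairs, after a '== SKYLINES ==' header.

== SKYLINES ==
[[15,18],[17,0]]
[[15,18],[17,0]]
[[15,18],[17,0]]
[[15,18],[17,9],[30,0]]
[[15,18],[17,9],[30,18],[37,0]]
[[15,18],[17,9],[30,18],[37,0],[48,18],[49,0]]
[[15,18],[17,9],[30,18],[37,0],[48,18],[49,0]]
[[15,18],[17,9],[30,18],[37,0],[48,18],[49,0]]
[[15,18],[19,9],[30,18],[37,0],[48,18],[49,0]]
[[15,18],[19,9],[30,18],[37,12],[48,18],[49,12],[50,0]]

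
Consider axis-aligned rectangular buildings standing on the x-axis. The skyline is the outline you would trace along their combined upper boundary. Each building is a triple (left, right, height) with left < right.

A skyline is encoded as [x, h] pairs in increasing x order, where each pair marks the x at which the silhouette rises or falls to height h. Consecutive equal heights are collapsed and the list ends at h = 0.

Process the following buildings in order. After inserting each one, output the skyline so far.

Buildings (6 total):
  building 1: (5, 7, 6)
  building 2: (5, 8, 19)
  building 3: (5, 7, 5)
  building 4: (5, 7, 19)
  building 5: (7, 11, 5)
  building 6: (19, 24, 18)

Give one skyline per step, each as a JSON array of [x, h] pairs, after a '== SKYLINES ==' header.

== SKYLINES ==
[[5,6],[7,0]]
[[5,19],[8,0]]
[[5,19],[8,0]]
[[5,19],[8,0]]
[[5,19],[8,5],[11,0]]
[[5,19],[8,5],[11,0],[19,18],[24,0]]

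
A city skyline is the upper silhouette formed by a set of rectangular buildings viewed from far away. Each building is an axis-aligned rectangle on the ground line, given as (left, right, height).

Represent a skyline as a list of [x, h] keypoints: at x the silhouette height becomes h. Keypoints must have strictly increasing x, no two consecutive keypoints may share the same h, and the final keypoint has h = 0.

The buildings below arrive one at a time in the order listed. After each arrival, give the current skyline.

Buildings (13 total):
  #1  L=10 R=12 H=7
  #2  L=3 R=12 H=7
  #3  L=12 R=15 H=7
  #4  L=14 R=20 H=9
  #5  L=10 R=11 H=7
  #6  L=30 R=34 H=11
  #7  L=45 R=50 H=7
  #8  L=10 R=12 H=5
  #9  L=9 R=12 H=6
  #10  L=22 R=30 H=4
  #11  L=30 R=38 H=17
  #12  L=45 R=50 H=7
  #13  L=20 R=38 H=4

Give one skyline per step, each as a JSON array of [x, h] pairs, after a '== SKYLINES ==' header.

== SKYLINES ==
[[10,7],[12,0]]
[[3,7],[12,0]]
[[3,7],[15,0]]
[[3,7],[14,9],[20,0]]
[[3,7],[14,9],[20,0]]
[[3,7],[14,9],[20,0],[30,11],[34,0]]
[[3,7],[14,9],[20,0],[30,11],[34,0],[45,7],[50,0]]
[[3,7],[14,9],[20,0],[30,11],[34,0],[45,7],[50,0]]
[[3,7],[14,9],[20,0],[30,11],[34,0],[45,7],[50,0]]
[[3,7],[14,9],[20,0],[22,4],[30,11],[34,0],[45,7],[50,0]]
[[3,7],[14,9],[20,0],[22,4],[30,17],[38,0],[45,7],[50,0]]
[[3,7],[14,9],[20,0],[22,4],[30,17],[38,0],[45,7],[50,0]]
[[3,7],[14,9],[20,4],[30,17],[38,0],[45,7],[50,0]]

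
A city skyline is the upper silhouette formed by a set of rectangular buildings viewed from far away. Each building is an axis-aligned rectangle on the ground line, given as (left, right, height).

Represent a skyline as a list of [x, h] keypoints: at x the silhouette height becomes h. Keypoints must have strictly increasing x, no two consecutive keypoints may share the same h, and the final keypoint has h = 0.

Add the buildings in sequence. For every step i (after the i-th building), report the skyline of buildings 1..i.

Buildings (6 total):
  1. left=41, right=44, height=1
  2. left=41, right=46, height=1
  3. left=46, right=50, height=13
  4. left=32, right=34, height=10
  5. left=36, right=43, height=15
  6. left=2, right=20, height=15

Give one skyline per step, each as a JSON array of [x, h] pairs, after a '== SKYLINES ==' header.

== SKYLINES ==
[[41,1],[44,0]]
[[41,1],[46,0]]
[[41,1],[46,13],[50,0]]
[[32,10],[34,0],[41,1],[46,13],[50,0]]
[[32,10],[34,0],[36,15],[43,1],[46,13],[50,0]]
[[2,15],[20,0],[32,10],[34,0],[36,15],[43,1],[46,13],[50,0]]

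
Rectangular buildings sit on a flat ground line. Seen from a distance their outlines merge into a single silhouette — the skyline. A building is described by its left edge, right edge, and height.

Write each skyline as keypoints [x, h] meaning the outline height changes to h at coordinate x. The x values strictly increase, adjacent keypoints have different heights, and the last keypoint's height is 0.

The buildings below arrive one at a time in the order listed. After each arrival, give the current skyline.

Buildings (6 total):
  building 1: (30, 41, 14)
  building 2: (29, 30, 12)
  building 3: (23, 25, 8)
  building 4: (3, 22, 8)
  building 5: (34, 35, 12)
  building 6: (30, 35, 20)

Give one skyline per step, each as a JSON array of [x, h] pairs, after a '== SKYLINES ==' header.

== SKYLINES ==
[[30,14],[41,0]]
[[29,12],[30,14],[41,0]]
[[23,8],[25,0],[29,12],[30,14],[41,0]]
[[3,8],[22,0],[23,8],[25,0],[29,12],[30,14],[41,0]]
[[3,8],[22,0],[23,8],[25,0],[29,12],[30,14],[41,0]]
[[3,8],[22,0],[23,8],[25,0],[29,12],[30,20],[35,14],[41,0]]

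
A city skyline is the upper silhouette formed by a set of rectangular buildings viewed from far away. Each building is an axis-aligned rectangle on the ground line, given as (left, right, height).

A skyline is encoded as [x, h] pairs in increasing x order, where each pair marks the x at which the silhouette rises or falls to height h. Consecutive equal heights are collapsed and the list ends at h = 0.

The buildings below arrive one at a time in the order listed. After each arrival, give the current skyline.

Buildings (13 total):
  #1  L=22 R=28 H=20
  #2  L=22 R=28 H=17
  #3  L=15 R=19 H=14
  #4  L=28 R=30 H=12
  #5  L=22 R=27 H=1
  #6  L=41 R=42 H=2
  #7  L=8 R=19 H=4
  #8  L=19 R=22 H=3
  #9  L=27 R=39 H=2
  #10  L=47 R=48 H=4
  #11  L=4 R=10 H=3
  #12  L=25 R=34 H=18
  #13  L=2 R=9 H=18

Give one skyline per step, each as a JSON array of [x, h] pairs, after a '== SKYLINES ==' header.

== SKYLINES ==
[[22,20],[28,0]]
[[22,20],[28,0]]
[[15,14],[19,0],[22,20],[28,0]]
[[15,14],[19,0],[22,20],[28,12],[30,0]]
[[15,14],[19,0],[22,20],[28,12],[30,0]]
[[15,14],[19,0],[22,20],[28,12],[30,0],[41,2],[42,0]]
[[8,4],[15,14],[19,0],[22,20],[28,12],[30,0],[41,2],[42,0]]
[[8,4],[15,14],[19,3],[22,20],[28,12],[30,0],[41,2],[42,0]]
[[8,4],[15,14],[19,3],[22,20],[28,12],[30,2],[39,0],[41,2],[42,0]]
[[8,4],[15,14],[19,3],[22,20],[28,12],[30,2],[39,0],[41,2],[42,0],[47,4],[48,0]]
[[4,3],[8,4],[15,14],[19,3],[22,20],[28,12],[30,2],[39,0],[41,2],[42,0],[47,4],[48,0]]
[[4,3],[8,4],[15,14],[19,3],[22,20],[28,18],[34,2],[39,0],[41,2],[42,0],[47,4],[48,0]]
[[2,18],[9,4],[15,14],[19,3],[22,20],[28,18],[34,2],[39,0],[41,2],[42,0],[47,4],[48,0]]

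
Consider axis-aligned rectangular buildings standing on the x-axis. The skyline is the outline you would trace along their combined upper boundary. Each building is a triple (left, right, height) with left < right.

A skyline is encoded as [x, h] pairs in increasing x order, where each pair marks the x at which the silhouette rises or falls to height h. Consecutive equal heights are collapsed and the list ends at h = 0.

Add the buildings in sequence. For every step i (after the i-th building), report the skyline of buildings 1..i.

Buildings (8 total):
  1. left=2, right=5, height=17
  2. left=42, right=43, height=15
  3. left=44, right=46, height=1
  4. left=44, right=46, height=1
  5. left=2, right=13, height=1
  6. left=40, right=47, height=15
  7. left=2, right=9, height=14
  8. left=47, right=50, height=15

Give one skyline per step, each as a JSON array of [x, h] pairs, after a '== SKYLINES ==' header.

== SKYLINES ==
[[2,17],[5,0]]
[[2,17],[5,0],[42,15],[43,0]]
[[2,17],[5,0],[42,15],[43,0],[44,1],[46,0]]
[[2,17],[5,0],[42,15],[43,0],[44,1],[46,0]]
[[2,17],[5,1],[13,0],[42,15],[43,0],[44,1],[46,0]]
[[2,17],[5,1],[13,0],[40,15],[47,0]]
[[2,17],[5,14],[9,1],[13,0],[40,15],[47,0]]
[[2,17],[5,14],[9,1],[13,0],[40,15],[50,0]]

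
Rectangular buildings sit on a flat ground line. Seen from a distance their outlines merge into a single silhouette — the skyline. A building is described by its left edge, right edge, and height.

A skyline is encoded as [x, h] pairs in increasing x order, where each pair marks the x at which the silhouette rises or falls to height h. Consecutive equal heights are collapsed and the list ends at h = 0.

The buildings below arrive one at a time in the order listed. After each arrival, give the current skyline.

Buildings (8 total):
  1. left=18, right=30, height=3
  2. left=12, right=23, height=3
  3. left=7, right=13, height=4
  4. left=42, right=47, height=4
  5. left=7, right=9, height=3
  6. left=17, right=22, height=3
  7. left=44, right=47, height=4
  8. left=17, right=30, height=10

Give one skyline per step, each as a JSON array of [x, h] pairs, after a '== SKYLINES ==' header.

== SKYLINES ==
[[18,3],[30,0]]
[[12,3],[30,0]]
[[7,4],[13,3],[30,0]]
[[7,4],[13,3],[30,0],[42,4],[47,0]]
[[7,4],[13,3],[30,0],[42,4],[47,0]]
[[7,4],[13,3],[30,0],[42,4],[47,0]]
[[7,4],[13,3],[30,0],[42,4],[47,0]]
[[7,4],[13,3],[17,10],[30,0],[42,4],[47,0]]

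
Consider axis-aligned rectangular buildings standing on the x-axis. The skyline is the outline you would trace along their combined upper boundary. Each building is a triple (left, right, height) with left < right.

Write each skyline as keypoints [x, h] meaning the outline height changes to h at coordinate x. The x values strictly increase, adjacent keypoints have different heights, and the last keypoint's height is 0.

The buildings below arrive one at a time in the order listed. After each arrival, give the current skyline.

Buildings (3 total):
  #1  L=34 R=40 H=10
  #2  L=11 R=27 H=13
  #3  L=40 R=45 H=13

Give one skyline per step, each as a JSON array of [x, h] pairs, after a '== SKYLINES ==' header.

== SKYLINES ==
[[34,10],[40,0]]
[[11,13],[27,0],[34,10],[40,0]]
[[11,13],[27,0],[34,10],[40,13],[45,0]]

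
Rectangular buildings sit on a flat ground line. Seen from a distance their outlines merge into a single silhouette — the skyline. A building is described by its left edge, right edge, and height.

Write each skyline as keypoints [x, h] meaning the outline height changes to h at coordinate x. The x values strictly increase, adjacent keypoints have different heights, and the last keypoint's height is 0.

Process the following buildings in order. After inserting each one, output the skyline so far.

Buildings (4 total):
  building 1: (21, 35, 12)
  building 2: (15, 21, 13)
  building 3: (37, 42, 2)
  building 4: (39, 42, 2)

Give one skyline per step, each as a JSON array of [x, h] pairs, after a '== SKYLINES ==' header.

== SKYLINES ==
[[21,12],[35,0]]
[[15,13],[21,12],[35,0]]
[[15,13],[21,12],[35,0],[37,2],[42,0]]
[[15,13],[21,12],[35,0],[37,2],[42,0]]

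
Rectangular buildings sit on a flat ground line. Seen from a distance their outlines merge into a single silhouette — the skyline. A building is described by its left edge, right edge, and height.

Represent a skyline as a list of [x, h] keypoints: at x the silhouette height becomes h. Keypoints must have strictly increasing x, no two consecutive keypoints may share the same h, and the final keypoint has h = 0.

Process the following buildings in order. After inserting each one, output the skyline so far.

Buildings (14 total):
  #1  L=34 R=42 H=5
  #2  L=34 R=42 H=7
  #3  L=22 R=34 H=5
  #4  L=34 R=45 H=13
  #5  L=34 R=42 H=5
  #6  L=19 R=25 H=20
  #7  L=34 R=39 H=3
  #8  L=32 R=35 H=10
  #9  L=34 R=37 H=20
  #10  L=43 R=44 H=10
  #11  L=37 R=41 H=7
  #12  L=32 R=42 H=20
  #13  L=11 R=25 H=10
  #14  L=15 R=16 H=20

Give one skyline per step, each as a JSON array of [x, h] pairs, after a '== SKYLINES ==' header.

== SKYLINES ==
[[34,5],[42,0]]
[[34,7],[42,0]]
[[22,5],[34,7],[42,0]]
[[22,5],[34,13],[45,0]]
[[22,5],[34,13],[45,0]]
[[19,20],[25,5],[34,13],[45,0]]
[[19,20],[25,5],[34,13],[45,0]]
[[19,20],[25,5],[32,10],[34,13],[45,0]]
[[19,20],[25,5],[32,10],[34,20],[37,13],[45,0]]
[[19,20],[25,5],[32,10],[34,20],[37,13],[45,0]]
[[19,20],[25,5],[32,10],[34,20],[37,13],[45,0]]
[[19,20],[25,5],[32,20],[42,13],[45,0]]
[[11,10],[19,20],[25,5],[32,20],[42,13],[45,0]]
[[11,10],[15,20],[16,10],[19,20],[25,5],[32,20],[42,13],[45,0]]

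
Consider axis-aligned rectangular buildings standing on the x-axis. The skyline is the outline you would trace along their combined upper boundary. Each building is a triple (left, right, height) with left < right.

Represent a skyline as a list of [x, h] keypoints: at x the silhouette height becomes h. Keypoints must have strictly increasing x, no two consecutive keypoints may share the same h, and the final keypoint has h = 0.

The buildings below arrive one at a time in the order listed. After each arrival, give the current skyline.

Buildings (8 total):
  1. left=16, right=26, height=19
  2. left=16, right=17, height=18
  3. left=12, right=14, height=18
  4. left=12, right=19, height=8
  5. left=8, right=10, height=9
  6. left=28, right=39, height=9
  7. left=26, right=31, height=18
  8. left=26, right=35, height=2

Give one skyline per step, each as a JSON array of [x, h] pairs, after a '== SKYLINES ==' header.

== SKYLINES ==
[[16,19],[26,0]]
[[16,19],[26,0]]
[[12,18],[14,0],[16,19],[26,0]]
[[12,18],[14,8],[16,19],[26,0]]
[[8,9],[10,0],[12,18],[14,8],[16,19],[26,0]]
[[8,9],[10,0],[12,18],[14,8],[16,19],[26,0],[28,9],[39,0]]
[[8,9],[10,0],[12,18],[14,8],[16,19],[26,18],[31,9],[39,0]]
[[8,9],[10,0],[12,18],[14,8],[16,19],[26,18],[31,9],[39,0]]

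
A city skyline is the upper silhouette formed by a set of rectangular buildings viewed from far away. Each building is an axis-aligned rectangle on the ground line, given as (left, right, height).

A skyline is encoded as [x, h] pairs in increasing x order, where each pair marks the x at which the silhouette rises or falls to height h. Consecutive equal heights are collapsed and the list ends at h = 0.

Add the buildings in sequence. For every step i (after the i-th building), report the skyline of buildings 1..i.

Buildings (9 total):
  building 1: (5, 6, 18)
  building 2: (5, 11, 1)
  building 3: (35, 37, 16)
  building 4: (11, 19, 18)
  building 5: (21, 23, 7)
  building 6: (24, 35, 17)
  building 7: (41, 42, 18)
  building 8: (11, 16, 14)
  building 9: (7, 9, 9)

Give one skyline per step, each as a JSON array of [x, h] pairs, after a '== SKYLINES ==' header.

== SKYLINES ==
[[5,18],[6,0]]
[[5,18],[6,1],[11,0]]
[[5,18],[6,1],[11,0],[35,16],[37,0]]
[[5,18],[6,1],[11,18],[19,0],[35,16],[37,0]]
[[5,18],[6,1],[11,18],[19,0],[21,7],[23,0],[35,16],[37,0]]
[[5,18],[6,1],[11,18],[19,0],[21,7],[23,0],[24,17],[35,16],[37,0]]
[[5,18],[6,1],[11,18],[19,0],[21,7],[23,0],[24,17],[35,16],[37,0],[41,18],[42,0]]
[[5,18],[6,1],[11,18],[19,0],[21,7],[23,0],[24,17],[35,16],[37,0],[41,18],[42,0]]
[[5,18],[6,1],[7,9],[9,1],[11,18],[19,0],[21,7],[23,0],[24,17],[35,16],[37,0],[41,18],[42,0]]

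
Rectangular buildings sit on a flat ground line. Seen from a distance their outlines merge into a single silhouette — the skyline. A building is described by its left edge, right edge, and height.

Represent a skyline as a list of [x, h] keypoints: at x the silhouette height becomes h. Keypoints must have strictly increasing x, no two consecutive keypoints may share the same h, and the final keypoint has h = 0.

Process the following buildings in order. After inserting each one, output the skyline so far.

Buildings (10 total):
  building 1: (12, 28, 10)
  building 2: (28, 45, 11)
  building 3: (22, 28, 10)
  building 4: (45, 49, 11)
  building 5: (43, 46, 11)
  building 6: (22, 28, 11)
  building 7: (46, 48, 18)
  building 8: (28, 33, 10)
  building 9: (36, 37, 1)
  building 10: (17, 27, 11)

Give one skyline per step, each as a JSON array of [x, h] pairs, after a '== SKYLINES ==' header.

== SKYLINES ==
[[12,10],[28,0]]
[[12,10],[28,11],[45,0]]
[[12,10],[28,11],[45,0]]
[[12,10],[28,11],[49,0]]
[[12,10],[28,11],[49,0]]
[[12,10],[22,11],[49,0]]
[[12,10],[22,11],[46,18],[48,11],[49,0]]
[[12,10],[22,11],[46,18],[48,11],[49,0]]
[[12,10],[22,11],[46,18],[48,11],[49,0]]
[[12,10],[17,11],[46,18],[48,11],[49,0]]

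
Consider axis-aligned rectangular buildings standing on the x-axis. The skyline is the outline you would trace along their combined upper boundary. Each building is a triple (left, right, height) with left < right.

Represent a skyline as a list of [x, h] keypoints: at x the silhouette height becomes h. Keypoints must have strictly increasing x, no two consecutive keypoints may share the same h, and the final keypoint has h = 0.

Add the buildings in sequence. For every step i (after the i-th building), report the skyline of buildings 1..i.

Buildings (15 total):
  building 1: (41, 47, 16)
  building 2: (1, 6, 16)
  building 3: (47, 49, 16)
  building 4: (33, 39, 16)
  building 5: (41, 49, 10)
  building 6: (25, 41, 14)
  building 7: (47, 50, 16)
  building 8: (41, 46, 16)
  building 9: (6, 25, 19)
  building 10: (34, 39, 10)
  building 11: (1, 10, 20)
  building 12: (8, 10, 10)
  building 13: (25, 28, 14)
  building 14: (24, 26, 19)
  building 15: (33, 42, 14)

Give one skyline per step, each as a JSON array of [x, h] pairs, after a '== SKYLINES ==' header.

== SKYLINES ==
[[41,16],[47,0]]
[[1,16],[6,0],[41,16],[47,0]]
[[1,16],[6,0],[41,16],[49,0]]
[[1,16],[6,0],[33,16],[39,0],[41,16],[49,0]]
[[1,16],[6,0],[33,16],[39,0],[41,16],[49,0]]
[[1,16],[6,0],[25,14],[33,16],[39,14],[41,16],[49,0]]
[[1,16],[6,0],[25,14],[33,16],[39,14],[41,16],[50,0]]
[[1,16],[6,0],[25,14],[33,16],[39,14],[41,16],[50,0]]
[[1,16],[6,19],[25,14],[33,16],[39,14],[41,16],[50,0]]
[[1,16],[6,19],[25,14],[33,16],[39,14],[41,16],[50,0]]
[[1,20],[10,19],[25,14],[33,16],[39,14],[41,16],[50,0]]
[[1,20],[10,19],[25,14],[33,16],[39,14],[41,16],[50,0]]
[[1,20],[10,19],[25,14],[33,16],[39,14],[41,16],[50,0]]
[[1,20],[10,19],[26,14],[33,16],[39,14],[41,16],[50,0]]
[[1,20],[10,19],[26,14],[33,16],[39,14],[41,16],[50,0]]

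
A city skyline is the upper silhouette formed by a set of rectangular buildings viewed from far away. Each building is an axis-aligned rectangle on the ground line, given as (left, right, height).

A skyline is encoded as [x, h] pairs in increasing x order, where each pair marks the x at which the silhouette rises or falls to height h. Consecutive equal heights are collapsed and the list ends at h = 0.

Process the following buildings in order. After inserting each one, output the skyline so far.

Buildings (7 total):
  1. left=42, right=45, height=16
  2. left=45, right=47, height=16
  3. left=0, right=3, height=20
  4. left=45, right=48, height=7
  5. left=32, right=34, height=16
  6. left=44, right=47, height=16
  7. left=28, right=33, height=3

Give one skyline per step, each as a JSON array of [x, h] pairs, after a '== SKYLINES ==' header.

== SKYLINES ==
[[42,16],[45,0]]
[[42,16],[47,0]]
[[0,20],[3,0],[42,16],[47,0]]
[[0,20],[3,0],[42,16],[47,7],[48,0]]
[[0,20],[3,0],[32,16],[34,0],[42,16],[47,7],[48,0]]
[[0,20],[3,0],[32,16],[34,0],[42,16],[47,7],[48,0]]
[[0,20],[3,0],[28,3],[32,16],[34,0],[42,16],[47,7],[48,0]]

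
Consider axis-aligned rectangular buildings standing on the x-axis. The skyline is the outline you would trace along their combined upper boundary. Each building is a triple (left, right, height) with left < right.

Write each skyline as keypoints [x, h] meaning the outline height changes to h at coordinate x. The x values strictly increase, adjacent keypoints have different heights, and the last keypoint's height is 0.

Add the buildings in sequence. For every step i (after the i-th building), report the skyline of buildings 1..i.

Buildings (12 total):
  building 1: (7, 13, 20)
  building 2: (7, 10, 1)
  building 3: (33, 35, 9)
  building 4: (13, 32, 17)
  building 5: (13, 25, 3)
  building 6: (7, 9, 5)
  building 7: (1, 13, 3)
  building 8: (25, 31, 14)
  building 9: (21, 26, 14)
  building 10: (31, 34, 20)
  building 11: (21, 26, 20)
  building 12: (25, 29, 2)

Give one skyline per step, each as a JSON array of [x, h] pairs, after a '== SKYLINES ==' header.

== SKYLINES ==
[[7,20],[13,0]]
[[7,20],[13,0]]
[[7,20],[13,0],[33,9],[35,0]]
[[7,20],[13,17],[32,0],[33,9],[35,0]]
[[7,20],[13,17],[32,0],[33,9],[35,0]]
[[7,20],[13,17],[32,0],[33,9],[35,0]]
[[1,3],[7,20],[13,17],[32,0],[33,9],[35,0]]
[[1,3],[7,20],[13,17],[32,0],[33,9],[35,0]]
[[1,3],[7,20],[13,17],[32,0],[33,9],[35,0]]
[[1,3],[7,20],[13,17],[31,20],[34,9],[35,0]]
[[1,3],[7,20],[13,17],[21,20],[26,17],[31,20],[34,9],[35,0]]
[[1,3],[7,20],[13,17],[21,20],[26,17],[31,20],[34,9],[35,0]]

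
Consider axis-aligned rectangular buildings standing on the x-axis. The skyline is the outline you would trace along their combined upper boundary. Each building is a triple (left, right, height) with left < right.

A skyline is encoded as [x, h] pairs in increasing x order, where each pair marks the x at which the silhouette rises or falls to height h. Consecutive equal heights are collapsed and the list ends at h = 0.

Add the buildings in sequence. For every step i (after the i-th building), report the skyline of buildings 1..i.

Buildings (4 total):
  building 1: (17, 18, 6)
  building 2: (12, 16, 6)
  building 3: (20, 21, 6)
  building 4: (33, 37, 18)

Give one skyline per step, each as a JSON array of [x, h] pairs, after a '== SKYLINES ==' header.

== SKYLINES ==
[[17,6],[18,0]]
[[12,6],[16,0],[17,6],[18,0]]
[[12,6],[16,0],[17,6],[18,0],[20,6],[21,0]]
[[12,6],[16,0],[17,6],[18,0],[20,6],[21,0],[33,18],[37,0]]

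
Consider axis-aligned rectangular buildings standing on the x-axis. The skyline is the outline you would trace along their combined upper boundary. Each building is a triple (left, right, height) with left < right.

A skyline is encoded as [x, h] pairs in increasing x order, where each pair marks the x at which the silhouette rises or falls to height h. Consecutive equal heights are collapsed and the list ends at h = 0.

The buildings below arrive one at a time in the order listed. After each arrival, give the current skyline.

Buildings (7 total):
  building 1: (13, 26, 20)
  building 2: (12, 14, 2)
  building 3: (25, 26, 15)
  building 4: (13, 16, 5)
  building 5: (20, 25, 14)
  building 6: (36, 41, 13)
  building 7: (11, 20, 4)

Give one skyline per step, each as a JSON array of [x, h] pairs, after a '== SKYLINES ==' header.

== SKYLINES ==
[[13,20],[26,0]]
[[12,2],[13,20],[26,0]]
[[12,2],[13,20],[26,0]]
[[12,2],[13,20],[26,0]]
[[12,2],[13,20],[26,0]]
[[12,2],[13,20],[26,0],[36,13],[41,0]]
[[11,4],[13,20],[26,0],[36,13],[41,0]]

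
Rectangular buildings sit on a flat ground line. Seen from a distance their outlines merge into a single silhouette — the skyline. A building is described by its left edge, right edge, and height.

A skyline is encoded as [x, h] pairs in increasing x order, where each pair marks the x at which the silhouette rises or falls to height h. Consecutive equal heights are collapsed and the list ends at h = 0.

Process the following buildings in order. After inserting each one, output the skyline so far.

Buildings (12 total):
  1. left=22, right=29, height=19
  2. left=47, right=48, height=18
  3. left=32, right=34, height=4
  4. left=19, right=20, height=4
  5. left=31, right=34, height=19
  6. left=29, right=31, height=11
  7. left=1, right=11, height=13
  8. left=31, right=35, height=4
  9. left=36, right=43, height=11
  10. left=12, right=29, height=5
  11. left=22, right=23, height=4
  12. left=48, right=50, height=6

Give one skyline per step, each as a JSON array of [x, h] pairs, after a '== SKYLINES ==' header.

== SKYLINES ==
[[22,19],[29,0]]
[[22,19],[29,0],[47,18],[48,0]]
[[22,19],[29,0],[32,4],[34,0],[47,18],[48,0]]
[[19,4],[20,0],[22,19],[29,0],[32,4],[34,0],[47,18],[48,0]]
[[19,4],[20,0],[22,19],[29,0],[31,19],[34,0],[47,18],[48,0]]
[[19,4],[20,0],[22,19],[29,11],[31,19],[34,0],[47,18],[48,0]]
[[1,13],[11,0],[19,4],[20,0],[22,19],[29,11],[31,19],[34,0],[47,18],[48,0]]
[[1,13],[11,0],[19,4],[20,0],[22,19],[29,11],[31,19],[34,4],[35,0],[47,18],[48,0]]
[[1,13],[11,0],[19,4],[20,0],[22,19],[29,11],[31,19],[34,4],[35,0],[36,11],[43,0],[47,18],[48,0]]
[[1,13],[11,0],[12,5],[22,19],[29,11],[31,19],[34,4],[35,0],[36,11],[43,0],[47,18],[48,0]]
[[1,13],[11,0],[12,5],[22,19],[29,11],[31,19],[34,4],[35,0],[36,11],[43,0],[47,18],[48,0]]
[[1,13],[11,0],[12,5],[22,19],[29,11],[31,19],[34,4],[35,0],[36,11],[43,0],[47,18],[48,6],[50,0]]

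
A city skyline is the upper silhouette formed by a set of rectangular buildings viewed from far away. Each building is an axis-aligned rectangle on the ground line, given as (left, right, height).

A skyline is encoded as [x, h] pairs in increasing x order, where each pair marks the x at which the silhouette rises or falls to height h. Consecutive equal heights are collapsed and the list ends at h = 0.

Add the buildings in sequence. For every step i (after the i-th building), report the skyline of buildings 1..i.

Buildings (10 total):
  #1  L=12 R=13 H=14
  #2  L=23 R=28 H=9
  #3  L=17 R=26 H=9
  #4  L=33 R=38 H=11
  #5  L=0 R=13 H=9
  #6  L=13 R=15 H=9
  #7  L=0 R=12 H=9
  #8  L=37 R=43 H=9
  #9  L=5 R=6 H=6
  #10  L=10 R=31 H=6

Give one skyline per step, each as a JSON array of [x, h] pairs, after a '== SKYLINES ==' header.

== SKYLINES ==
[[12,14],[13,0]]
[[12,14],[13,0],[23,9],[28,0]]
[[12,14],[13,0],[17,9],[28,0]]
[[12,14],[13,0],[17,9],[28,0],[33,11],[38,0]]
[[0,9],[12,14],[13,0],[17,9],[28,0],[33,11],[38,0]]
[[0,9],[12,14],[13,9],[15,0],[17,9],[28,0],[33,11],[38,0]]
[[0,9],[12,14],[13,9],[15,0],[17,9],[28,0],[33,11],[38,0]]
[[0,9],[12,14],[13,9],[15,0],[17,9],[28,0],[33,11],[38,9],[43,0]]
[[0,9],[12,14],[13,9],[15,0],[17,9],[28,0],[33,11],[38,9],[43,0]]
[[0,9],[12,14],[13,9],[15,6],[17,9],[28,6],[31,0],[33,11],[38,9],[43,0]]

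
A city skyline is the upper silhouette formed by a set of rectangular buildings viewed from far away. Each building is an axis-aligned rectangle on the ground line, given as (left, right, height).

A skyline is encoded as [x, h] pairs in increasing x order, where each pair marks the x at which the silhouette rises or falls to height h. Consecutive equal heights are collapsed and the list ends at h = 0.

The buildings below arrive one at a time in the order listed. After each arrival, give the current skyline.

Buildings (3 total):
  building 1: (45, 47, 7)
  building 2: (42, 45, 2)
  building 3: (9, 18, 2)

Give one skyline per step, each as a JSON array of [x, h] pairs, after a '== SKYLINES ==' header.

== SKYLINES ==
[[45,7],[47,0]]
[[42,2],[45,7],[47,0]]
[[9,2],[18,0],[42,2],[45,7],[47,0]]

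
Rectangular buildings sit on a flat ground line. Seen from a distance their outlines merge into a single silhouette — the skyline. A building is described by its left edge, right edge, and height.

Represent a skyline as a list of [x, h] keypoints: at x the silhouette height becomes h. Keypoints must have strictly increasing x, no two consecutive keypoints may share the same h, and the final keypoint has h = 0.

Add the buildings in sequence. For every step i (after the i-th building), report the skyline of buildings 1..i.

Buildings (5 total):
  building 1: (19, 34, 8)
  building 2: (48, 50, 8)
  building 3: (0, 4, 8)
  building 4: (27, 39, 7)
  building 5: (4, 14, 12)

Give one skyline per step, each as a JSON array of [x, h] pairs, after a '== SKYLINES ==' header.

== SKYLINES ==
[[19,8],[34,0]]
[[19,8],[34,0],[48,8],[50,0]]
[[0,8],[4,0],[19,8],[34,0],[48,8],[50,0]]
[[0,8],[4,0],[19,8],[34,7],[39,0],[48,8],[50,0]]
[[0,8],[4,12],[14,0],[19,8],[34,7],[39,0],[48,8],[50,0]]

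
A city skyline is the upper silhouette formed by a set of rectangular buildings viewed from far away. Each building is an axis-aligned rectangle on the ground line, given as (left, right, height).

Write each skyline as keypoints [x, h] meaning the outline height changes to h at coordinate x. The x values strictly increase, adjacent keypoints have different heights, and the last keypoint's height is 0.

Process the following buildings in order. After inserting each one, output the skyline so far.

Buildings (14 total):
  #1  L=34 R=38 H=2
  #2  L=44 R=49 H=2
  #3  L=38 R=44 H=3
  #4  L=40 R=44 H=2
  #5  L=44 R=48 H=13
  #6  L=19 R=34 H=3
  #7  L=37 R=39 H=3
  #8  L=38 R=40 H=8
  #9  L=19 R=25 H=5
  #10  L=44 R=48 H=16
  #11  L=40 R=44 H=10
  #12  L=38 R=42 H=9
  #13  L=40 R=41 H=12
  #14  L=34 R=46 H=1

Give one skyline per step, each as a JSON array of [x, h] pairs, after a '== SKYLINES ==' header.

== SKYLINES ==
[[34,2],[38,0]]
[[34,2],[38,0],[44,2],[49,0]]
[[34,2],[38,3],[44,2],[49,0]]
[[34,2],[38,3],[44,2],[49,0]]
[[34,2],[38,3],[44,13],[48,2],[49,0]]
[[19,3],[34,2],[38,3],[44,13],[48,2],[49,0]]
[[19,3],[34,2],[37,3],[44,13],[48,2],[49,0]]
[[19,3],[34,2],[37,3],[38,8],[40,3],[44,13],[48,2],[49,0]]
[[19,5],[25,3],[34,2],[37,3],[38,8],[40,3],[44,13],[48,2],[49,0]]
[[19,5],[25,3],[34,2],[37,3],[38,8],[40,3],[44,16],[48,2],[49,0]]
[[19,5],[25,3],[34,2],[37,3],[38,8],[40,10],[44,16],[48,2],[49,0]]
[[19,5],[25,3],[34,2],[37,3],[38,9],[40,10],[44,16],[48,2],[49,0]]
[[19,5],[25,3],[34,2],[37,3],[38,9],[40,12],[41,10],[44,16],[48,2],[49,0]]
[[19,5],[25,3],[34,2],[37,3],[38,9],[40,12],[41,10],[44,16],[48,2],[49,0]]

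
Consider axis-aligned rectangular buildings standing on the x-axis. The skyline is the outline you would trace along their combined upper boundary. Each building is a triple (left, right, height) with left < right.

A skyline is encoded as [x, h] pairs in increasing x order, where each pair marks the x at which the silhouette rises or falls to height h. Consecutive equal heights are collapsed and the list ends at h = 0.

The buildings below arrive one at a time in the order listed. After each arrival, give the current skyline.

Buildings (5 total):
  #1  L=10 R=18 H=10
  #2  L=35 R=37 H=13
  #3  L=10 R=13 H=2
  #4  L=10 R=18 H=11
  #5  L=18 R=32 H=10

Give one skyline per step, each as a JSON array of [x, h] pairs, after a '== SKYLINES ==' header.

== SKYLINES ==
[[10,10],[18,0]]
[[10,10],[18,0],[35,13],[37,0]]
[[10,10],[18,0],[35,13],[37,0]]
[[10,11],[18,0],[35,13],[37,0]]
[[10,11],[18,10],[32,0],[35,13],[37,0]]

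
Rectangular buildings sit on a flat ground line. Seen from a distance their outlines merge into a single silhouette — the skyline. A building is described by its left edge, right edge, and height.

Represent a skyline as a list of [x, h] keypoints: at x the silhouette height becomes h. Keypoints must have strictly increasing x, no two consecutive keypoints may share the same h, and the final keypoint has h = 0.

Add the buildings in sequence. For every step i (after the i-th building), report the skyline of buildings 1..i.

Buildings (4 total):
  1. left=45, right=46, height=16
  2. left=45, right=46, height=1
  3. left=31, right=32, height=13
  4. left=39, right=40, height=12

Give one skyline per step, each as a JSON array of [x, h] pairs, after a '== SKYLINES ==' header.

== SKYLINES ==
[[45,16],[46,0]]
[[45,16],[46,0]]
[[31,13],[32,0],[45,16],[46,0]]
[[31,13],[32,0],[39,12],[40,0],[45,16],[46,0]]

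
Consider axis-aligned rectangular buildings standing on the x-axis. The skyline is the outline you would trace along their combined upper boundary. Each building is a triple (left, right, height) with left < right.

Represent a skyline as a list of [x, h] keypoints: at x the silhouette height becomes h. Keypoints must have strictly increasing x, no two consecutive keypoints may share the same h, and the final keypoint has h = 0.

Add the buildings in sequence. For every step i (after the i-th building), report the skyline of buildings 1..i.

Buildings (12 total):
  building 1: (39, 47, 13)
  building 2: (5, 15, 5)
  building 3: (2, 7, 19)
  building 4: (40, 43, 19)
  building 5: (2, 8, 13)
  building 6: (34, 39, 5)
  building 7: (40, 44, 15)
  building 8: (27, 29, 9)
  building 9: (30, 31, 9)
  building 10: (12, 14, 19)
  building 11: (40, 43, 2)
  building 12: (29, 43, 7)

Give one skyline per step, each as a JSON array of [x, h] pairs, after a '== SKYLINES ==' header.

== SKYLINES ==
[[39,13],[47,0]]
[[5,5],[15,0],[39,13],[47,0]]
[[2,19],[7,5],[15,0],[39,13],[47,0]]
[[2,19],[7,5],[15,0],[39,13],[40,19],[43,13],[47,0]]
[[2,19],[7,13],[8,5],[15,0],[39,13],[40,19],[43,13],[47,0]]
[[2,19],[7,13],[8,5],[15,0],[34,5],[39,13],[40,19],[43,13],[47,0]]
[[2,19],[7,13],[8,5],[15,0],[34,5],[39,13],[40,19],[43,15],[44,13],[47,0]]
[[2,19],[7,13],[8,5],[15,0],[27,9],[29,0],[34,5],[39,13],[40,19],[43,15],[44,13],[47,0]]
[[2,19],[7,13],[8,5],[15,0],[27,9],[29,0],[30,9],[31,0],[34,5],[39,13],[40,19],[43,15],[44,13],[47,0]]
[[2,19],[7,13],[8,5],[12,19],[14,5],[15,0],[27,9],[29,0],[30,9],[31,0],[34,5],[39,13],[40,19],[43,15],[44,13],[47,0]]
[[2,19],[7,13],[8,5],[12,19],[14,5],[15,0],[27,9],[29,0],[30,9],[31,0],[34,5],[39,13],[40,19],[43,15],[44,13],[47,0]]
[[2,19],[7,13],[8,5],[12,19],[14,5],[15,0],[27,9],[29,7],[30,9],[31,7],[39,13],[40,19],[43,15],[44,13],[47,0]]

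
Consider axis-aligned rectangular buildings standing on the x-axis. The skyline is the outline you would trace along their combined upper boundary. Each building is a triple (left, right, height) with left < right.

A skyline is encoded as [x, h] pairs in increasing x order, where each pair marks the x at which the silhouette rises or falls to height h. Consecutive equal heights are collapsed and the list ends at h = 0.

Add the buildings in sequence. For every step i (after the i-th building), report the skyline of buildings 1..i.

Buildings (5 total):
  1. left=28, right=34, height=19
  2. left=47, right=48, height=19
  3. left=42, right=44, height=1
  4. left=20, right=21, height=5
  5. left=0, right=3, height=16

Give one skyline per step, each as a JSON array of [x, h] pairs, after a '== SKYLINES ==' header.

== SKYLINES ==
[[28,19],[34,0]]
[[28,19],[34,0],[47,19],[48,0]]
[[28,19],[34,0],[42,1],[44,0],[47,19],[48,0]]
[[20,5],[21,0],[28,19],[34,0],[42,1],[44,0],[47,19],[48,0]]
[[0,16],[3,0],[20,5],[21,0],[28,19],[34,0],[42,1],[44,0],[47,19],[48,0]]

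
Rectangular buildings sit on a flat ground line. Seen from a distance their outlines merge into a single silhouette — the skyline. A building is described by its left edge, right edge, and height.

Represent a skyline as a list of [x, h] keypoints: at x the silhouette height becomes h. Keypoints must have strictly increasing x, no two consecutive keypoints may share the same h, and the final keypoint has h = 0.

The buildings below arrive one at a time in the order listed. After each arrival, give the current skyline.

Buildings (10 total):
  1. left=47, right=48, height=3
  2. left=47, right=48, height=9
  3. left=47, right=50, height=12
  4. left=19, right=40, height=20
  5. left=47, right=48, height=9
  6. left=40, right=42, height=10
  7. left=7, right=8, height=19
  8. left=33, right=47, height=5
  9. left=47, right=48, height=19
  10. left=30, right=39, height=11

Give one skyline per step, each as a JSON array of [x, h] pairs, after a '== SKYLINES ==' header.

== SKYLINES ==
[[47,3],[48,0]]
[[47,9],[48,0]]
[[47,12],[50,0]]
[[19,20],[40,0],[47,12],[50,0]]
[[19,20],[40,0],[47,12],[50,0]]
[[19,20],[40,10],[42,0],[47,12],[50,0]]
[[7,19],[8,0],[19,20],[40,10],[42,0],[47,12],[50,0]]
[[7,19],[8,0],[19,20],[40,10],[42,5],[47,12],[50,0]]
[[7,19],[8,0],[19,20],[40,10],[42,5],[47,19],[48,12],[50,0]]
[[7,19],[8,0],[19,20],[40,10],[42,5],[47,19],[48,12],[50,0]]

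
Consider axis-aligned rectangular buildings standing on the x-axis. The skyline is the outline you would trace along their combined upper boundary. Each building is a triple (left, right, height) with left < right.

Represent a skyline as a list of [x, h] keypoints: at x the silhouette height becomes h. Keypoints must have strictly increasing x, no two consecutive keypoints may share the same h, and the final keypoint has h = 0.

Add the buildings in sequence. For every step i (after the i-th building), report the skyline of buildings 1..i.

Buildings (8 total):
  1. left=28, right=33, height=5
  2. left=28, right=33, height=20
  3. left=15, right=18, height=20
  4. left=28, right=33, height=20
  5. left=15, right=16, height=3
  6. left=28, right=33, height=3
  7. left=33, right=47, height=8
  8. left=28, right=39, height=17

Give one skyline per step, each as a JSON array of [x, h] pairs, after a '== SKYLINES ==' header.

== SKYLINES ==
[[28,5],[33,0]]
[[28,20],[33,0]]
[[15,20],[18,0],[28,20],[33,0]]
[[15,20],[18,0],[28,20],[33,0]]
[[15,20],[18,0],[28,20],[33,0]]
[[15,20],[18,0],[28,20],[33,0]]
[[15,20],[18,0],[28,20],[33,8],[47,0]]
[[15,20],[18,0],[28,20],[33,17],[39,8],[47,0]]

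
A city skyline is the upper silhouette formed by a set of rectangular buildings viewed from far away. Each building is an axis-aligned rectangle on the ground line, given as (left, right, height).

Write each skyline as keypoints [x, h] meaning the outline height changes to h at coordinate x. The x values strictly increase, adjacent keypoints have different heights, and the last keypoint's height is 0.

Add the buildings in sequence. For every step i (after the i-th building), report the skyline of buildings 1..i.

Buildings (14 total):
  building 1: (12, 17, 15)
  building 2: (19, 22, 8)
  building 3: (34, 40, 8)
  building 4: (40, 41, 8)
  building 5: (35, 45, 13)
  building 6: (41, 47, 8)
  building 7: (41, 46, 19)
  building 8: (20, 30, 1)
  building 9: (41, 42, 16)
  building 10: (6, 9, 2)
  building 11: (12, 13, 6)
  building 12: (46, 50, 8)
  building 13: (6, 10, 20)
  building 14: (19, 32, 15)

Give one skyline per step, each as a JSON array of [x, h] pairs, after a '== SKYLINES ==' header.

== SKYLINES ==
[[12,15],[17,0]]
[[12,15],[17,0],[19,8],[22,0]]
[[12,15],[17,0],[19,8],[22,0],[34,8],[40,0]]
[[12,15],[17,0],[19,8],[22,0],[34,8],[41,0]]
[[12,15],[17,0],[19,8],[22,0],[34,8],[35,13],[45,0]]
[[12,15],[17,0],[19,8],[22,0],[34,8],[35,13],[45,8],[47,0]]
[[12,15],[17,0],[19,8],[22,0],[34,8],[35,13],[41,19],[46,8],[47,0]]
[[12,15],[17,0],[19,8],[22,1],[30,0],[34,8],[35,13],[41,19],[46,8],[47,0]]
[[12,15],[17,0],[19,8],[22,1],[30,0],[34,8],[35,13],[41,19],[46,8],[47,0]]
[[6,2],[9,0],[12,15],[17,0],[19,8],[22,1],[30,0],[34,8],[35,13],[41,19],[46,8],[47,0]]
[[6,2],[9,0],[12,15],[17,0],[19,8],[22,1],[30,0],[34,8],[35,13],[41,19],[46,8],[47,0]]
[[6,2],[9,0],[12,15],[17,0],[19,8],[22,1],[30,0],[34,8],[35,13],[41,19],[46,8],[50,0]]
[[6,20],[10,0],[12,15],[17,0],[19,8],[22,1],[30,0],[34,8],[35,13],[41,19],[46,8],[50,0]]
[[6,20],[10,0],[12,15],[17,0],[19,15],[32,0],[34,8],[35,13],[41,19],[46,8],[50,0]]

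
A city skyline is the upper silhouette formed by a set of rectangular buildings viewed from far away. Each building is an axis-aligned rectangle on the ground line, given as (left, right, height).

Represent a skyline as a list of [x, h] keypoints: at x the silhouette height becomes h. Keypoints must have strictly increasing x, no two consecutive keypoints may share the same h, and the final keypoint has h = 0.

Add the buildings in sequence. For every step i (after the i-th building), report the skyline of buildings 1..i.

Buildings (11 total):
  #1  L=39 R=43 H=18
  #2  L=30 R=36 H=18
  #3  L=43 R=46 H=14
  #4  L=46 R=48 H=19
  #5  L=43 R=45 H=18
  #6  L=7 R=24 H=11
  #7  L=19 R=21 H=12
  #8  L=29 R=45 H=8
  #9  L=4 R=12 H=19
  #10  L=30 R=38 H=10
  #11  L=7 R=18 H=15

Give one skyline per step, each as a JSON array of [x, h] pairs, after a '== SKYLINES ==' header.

== SKYLINES ==
[[39,18],[43,0]]
[[30,18],[36,0],[39,18],[43,0]]
[[30,18],[36,0],[39,18],[43,14],[46,0]]
[[30,18],[36,0],[39,18],[43,14],[46,19],[48,0]]
[[30,18],[36,0],[39,18],[45,14],[46,19],[48,0]]
[[7,11],[24,0],[30,18],[36,0],[39,18],[45,14],[46,19],[48,0]]
[[7,11],[19,12],[21,11],[24,0],[30,18],[36,0],[39,18],[45,14],[46,19],[48,0]]
[[7,11],[19,12],[21,11],[24,0],[29,8],[30,18],[36,8],[39,18],[45,14],[46,19],[48,0]]
[[4,19],[12,11],[19,12],[21,11],[24,0],[29,8],[30,18],[36,8],[39,18],[45,14],[46,19],[48,0]]
[[4,19],[12,11],[19,12],[21,11],[24,0],[29,8],[30,18],[36,10],[38,8],[39,18],[45,14],[46,19],[48,0]]
[[4,19],[12,15],[18,11],[19,12],[21,11],[24,0],[29,8],[30,18],[36,10],[38,8],[39,18],[45,14],[46,19],[48,0]]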